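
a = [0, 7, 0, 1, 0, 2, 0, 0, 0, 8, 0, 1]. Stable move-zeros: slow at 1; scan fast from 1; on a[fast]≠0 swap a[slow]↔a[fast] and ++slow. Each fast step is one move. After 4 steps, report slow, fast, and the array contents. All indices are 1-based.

slow=1 fast=1: a[fast]=0, fast++
slow=1 fast=2: a[fast]=7≠0 swap→a[1]=7, slow++,fast++
slow=2 fast=3: a[fast]=0, fast++
slow=2 fast=4: a[fast]=1≠0 swap→a[2]=1, slow++,fast++

slow=3, fast=5, a=[7, 1, 0, 0, 0, 2, 0, 0, 0, 8, 0, 1]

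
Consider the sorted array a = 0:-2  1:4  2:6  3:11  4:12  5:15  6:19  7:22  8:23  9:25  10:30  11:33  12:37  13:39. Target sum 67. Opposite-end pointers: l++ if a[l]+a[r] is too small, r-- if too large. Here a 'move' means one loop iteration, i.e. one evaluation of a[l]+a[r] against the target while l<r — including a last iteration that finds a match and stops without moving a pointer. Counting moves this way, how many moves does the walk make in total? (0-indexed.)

12 moves

l=0 r=13: -2+39=37 <67, l++
l=1 r=13: 4+39=43 <67, l++
l=2 r=13: 6+39=45 <67, l++
l=3 r=13: 11+39=50 <67, l++
l=4 r=13: 12+39=51 <67, l++
l=5 r=13: 15+39=54 <67, l++
l=6 r=13: 19+39=58 <67, l++
l=7 r=13: 22+39=61 <67, l++
l=8 r=13: 23+39=62 <67, l++
l=9 r=13: 25+39=64 <67, l++
l=10 r=13: 30+39=69 >67, r--
l=10 r=12: 30+37=67, found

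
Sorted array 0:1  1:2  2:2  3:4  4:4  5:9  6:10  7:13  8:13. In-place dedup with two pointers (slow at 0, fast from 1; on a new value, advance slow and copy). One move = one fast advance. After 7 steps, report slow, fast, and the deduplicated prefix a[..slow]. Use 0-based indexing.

slow=0 fast=1: a[fast]=2≠a[slow]=1 write a[1]=2, slow++,fast++
slow=1 fast=2: a[fast]=2=a[slow] dup, fast++
slow=1 fast=3: a[fast]=4≠a[slow]=2 write a[2]=4, slow++,fast++
slow=2 fast=4: a[fast]=4=a[slow] dup, fast++
slow=2 fast=5: a[fast]=9≠a[slow]=4 write a[3]=9, slow++,fast++
slow=3 fast=6: a[fast]=10≠a[slow]=9 write a[4]=10, slow++,fast++
slow=4 fast=7: a[fast]=13≠a[slow]=10 write a[5]=13, slow++,fast++

slow=5, fast=8, prefix=[1, 2, 4, 9, 10, 13]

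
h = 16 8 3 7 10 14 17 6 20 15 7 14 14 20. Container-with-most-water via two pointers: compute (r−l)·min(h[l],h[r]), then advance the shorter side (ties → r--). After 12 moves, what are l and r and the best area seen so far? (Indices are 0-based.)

[0,13] min(16,20)*13=208 best=208 * → l++
[1,13] min(8,20)*12=96 best=208 → l++
[2,13] min(3,20)*11=33 best=208 → l++
[3,13] min(7,20)*10=70 best=208 → l++
[4,13] min(10,20)*9=90 best=208 → l++
[5,13] min(14,20)*8=112 best=208 → l++
[6,13] min(17,20)*7=119 best=208 → l++
[7,13] min(6,20)*6=36 best=208 → l++
[8,13] min(20,20)*5=100 best=208 → r--
[8,12] min(20,14)*4=56 best=208 → r--
[8,11] min(20,14)*3=42 best=208 → r--
[8,10] min(20,7)*2=14 best=208 → r--

l=8, r=9, best area=208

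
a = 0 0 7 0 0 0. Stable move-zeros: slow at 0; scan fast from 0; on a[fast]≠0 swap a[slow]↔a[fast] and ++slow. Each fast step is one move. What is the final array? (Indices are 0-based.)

[7, 0, 0, 0, 0, 0]

slow=0 fast=0: a[fast]=0, fast++
slow=0 fast=1: a[fast]=0, fast++
slow=0 fast=2: a[fast]=7≠0 swap→a[0]=7, slow++,fast++
slow=1 fast=3: a[fast]=0, fast++
slow=1 fast=4: a[fast]=0, fast++
slow=1 fast=5: a[fast]=0, fast++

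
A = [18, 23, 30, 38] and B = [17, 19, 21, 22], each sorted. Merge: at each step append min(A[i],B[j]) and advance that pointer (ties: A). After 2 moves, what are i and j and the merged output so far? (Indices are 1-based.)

[i=1,j=1] A[i]=18>B[j]=17 take 17 → j++
[i=1,j=2] A[i]=18<=B[j]=19 take 18 → i++

i=2, j=2, merged so far=[17, 18]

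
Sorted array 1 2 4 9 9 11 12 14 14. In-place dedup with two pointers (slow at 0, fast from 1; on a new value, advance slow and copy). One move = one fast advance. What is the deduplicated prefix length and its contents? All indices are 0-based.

length 7; prefix = [1, 2, 4, 9, 11, 12, 14]

(s=0,f=1) a[fast]=2≠a[slow]=1 write a[1]=2 → slow++,fast++
(s=1,f=2) a[fast]=4≠a[slow]=2 write a[2]=4 → slow++,fast++
(s=2,f=3) a[fast]=9≠a[slow]=4 write a[3]=9 → slow++,fast++
(s=3,f=4) a[fast]=9=a[slow] dup → fast++
(s=3,f=5) a[fast]=11≠a[slow]=9 write a[4]=11 → slow++,fast++
(s=4,f=6) a[fast]=12≠a[slow]=11 write a[5]=12 → slow++,fast++
(s=5,f=7) a[fast]=14≠a[slow]=12 write a[6]=14 → slow++,fast++
(s=6,f=8) a[fast]=14=a[slow] dup → fast++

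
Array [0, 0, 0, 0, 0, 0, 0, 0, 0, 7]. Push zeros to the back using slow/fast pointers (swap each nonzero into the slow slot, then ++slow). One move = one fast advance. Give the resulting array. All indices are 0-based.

(s=0,f=0) a[fast]=0 → fast++
(s=0,f=1) a[fast]=0 → fast++
(s=0,f=2) a[fast]=0 → fast++
(s=0,f=3) a[fast]=0 → fast++
(s=0,f=4) a[fast]=0 → fast++
(s=0,f=5) a[fast]=0 → fast++
(s=0,f=6) a[fast]=0 → fast++
(s=0,f=7) a[fast]=0 → fast++
(s=0,f=8) a[fast]=0 → fast++
(s=0,f=9) a[fast]=7≠0 swap→a[0]=7 → slow++,fast++

[7, 0, 0, 0, 0, 0, 0, 0, 0, 0]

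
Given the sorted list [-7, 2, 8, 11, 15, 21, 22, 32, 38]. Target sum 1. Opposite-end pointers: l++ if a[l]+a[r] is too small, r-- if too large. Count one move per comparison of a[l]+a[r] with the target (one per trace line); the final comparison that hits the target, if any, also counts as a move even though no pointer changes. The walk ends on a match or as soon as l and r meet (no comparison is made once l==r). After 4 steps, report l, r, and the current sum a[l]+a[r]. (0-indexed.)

[0,8] -7+38=31 >1 → r--
[0,7] -7+32=25 >1 → r--
[0,6] -7+22=15 >1 → r--
[0,5] -7+21=14 >1 → r--

l=0, r=4, sum=8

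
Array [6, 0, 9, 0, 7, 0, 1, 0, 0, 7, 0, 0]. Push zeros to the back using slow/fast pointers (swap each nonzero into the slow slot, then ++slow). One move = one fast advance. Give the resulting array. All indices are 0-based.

[6, 9, 7, 1, 7, 0, 0, 0, 0, 0, 0, 0]

slow=0 fast=0: a[fast]=6≠0 swap→a[0]=6, slow++,fast++
slow=1 fast=1: a[fast]=0, fast++
slow=1 fast=2: a[fast]=9≠0 swap→a[1]=9, slow++,fast++
slow=2 fast=3: a[fast]=0, fast++
slow=2 fast=4: a[fast]=7≠0 swap→a[2]=7, slow++,fast++
slow=3 fast=5: a[fast]=0, fast++
slow=3 fast=6: a[fast]=1≠0 swap→a[3]=1, slow++,fast++
slow=4 fast=7: a[fast]=0, fast++
slow=4 fast=8: a[fast]=0, fast++
slow=4 fast=9: a[fast]=7≠0 swap→a[4]=7, slow++,fast++
slow=5 fast=10: a[fast]=0, fast++
slow=5 fast=11: a[fast]=0, fast++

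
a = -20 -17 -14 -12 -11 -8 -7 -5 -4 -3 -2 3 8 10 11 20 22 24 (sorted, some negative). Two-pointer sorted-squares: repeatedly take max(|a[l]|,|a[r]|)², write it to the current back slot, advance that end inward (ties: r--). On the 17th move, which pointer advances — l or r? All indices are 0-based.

l

l=0 r=17: |-20|<=|24| out[17]=576, r--
l=0 r=16: |-20|<=|22| out[16]=484, r--
l=0 r=15: |-20|<=|20| out[15]=400, r--
l=0 r=14: |-20|>|11| out[14]=400, l++
l=1 r=14: |-17|>|11| out[13]=289, l++
l=2 r=14: |-14|>|11| out[12]=196, l++
l=3 r=14: |-12|>|11| out[11]=144, l++
l=4 r=14: |-11|<=|11| out[10]=121, r--
l=4 r=13: |-11|>|10| out[9]=121, l++
l=5 r=13: |-8|<=|10| out[8]=100, r--
l=5 r=12: |-8|<=|8| out[7]=64, r--
l=5 r=11: |-8|>|3| out[6]=64, l++
l=6 r=11: |-7|>|3| out[5]=49, l++
l=7 r=11: |-5|>|3| out[4]=25, l++
l=8 r=11: |-4|>|3| out[3]=16, l++
l=9 r=11: |-3|<=|3| out[2]=9, r--
l=9 r=10: |-3|>|-2| out[1]=9, l++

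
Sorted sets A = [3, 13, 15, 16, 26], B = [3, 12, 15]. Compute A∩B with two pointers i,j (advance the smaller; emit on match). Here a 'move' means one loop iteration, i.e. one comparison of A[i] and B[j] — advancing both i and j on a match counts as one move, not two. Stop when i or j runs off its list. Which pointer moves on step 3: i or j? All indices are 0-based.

[i=0,j=0] 3==3 emit → i++,j++
[i=1,j=1] 13>12 → j++
[i=1,j=2] 13<15 → i++

i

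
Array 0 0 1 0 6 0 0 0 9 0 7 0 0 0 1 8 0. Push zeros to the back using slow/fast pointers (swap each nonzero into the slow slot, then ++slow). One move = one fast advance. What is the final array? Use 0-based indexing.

[1, 6, 9, 7, 1, 8, 0, 0, 0, 0, 0, 0, 0, 0, 0, 0, 0]

(s=0,f=0) a[fast]=0 → fast++
(s=0,f=1) a[fast]=0 → fast++
(s=0,f=2) a[fast]=1≠0 swap→a[0]=1 → slow++,fast++
(s=1,f=3) a[fast]=0 → fast++
(s=1,f=4) a[fast]=6≠0 swap→a[1]=6 → slow++,fast++
(s=2,f=5) a[fast]=0 → fast++
(s=2,f=6) a[fast]=0 → fast++
(s=2,f=7) a[fast]=0 → fast++
(s=2,f=8) a[fast]=9≠0 swap→a[2]=9 → slow++,fast++
(s=3,f=9) a[fast]=0 → fast++
(s=3,f=10) a[fast]=7≠0 swap→a[3]=7 → slow++,fast++
(s=4,f=11) a[fast]=0 → fast++
(s=4,f=12) a[fast]=0 → fast++
(s=4,f=13) a[fast]=0 → fast++
(s=4,f=14) a[fast]=1≠0 swap→a[4]=1 → slow++,fast++
(s=5,f=15) a[fast]=8≠0 swap→a[5]=8 → slow++,fast++
(s=6,f=16) a[fast]=0 → fast++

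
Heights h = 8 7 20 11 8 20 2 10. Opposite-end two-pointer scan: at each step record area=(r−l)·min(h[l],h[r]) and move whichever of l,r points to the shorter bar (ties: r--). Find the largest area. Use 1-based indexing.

l=1 r=8: min(8,10)*7=56 best=56 *, l++
l=2 r=8: min(7,10)*6=42 best=56, l++
l=3 r=8: min(20,10)*5=50 best=56, r--
l=3 r=7: min(20,2)*4=8 best=56, r--
l=3 r=6: min(20,20)*3=60 best=60 *, r--
l=3 r=5: min(20,8)*2=16 best=60, r--
l=3 r=4: min(20,11)*1=11 best=60, r--

max area = 60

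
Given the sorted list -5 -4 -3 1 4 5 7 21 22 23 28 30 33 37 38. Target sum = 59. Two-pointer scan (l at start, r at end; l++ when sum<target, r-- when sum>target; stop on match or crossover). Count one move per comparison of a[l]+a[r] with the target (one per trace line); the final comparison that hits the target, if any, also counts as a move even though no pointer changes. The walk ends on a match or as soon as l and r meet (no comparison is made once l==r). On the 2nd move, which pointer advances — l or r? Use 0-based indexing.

l=0 r=14: -5+38=33 <59, l++
l=1 r=14: -4+38=34 <59, l++

l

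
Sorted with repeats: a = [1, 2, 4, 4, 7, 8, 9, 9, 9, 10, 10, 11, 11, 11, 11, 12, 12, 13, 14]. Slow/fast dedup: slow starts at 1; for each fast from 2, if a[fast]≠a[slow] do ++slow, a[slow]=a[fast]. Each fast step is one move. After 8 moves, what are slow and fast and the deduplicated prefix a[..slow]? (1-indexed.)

slow=6, fast=10, prefix=[1, 2, 4, 7, 8, 9]

(s=1,f=2) a[fast]=2≠a[slow]=1 write a[2]=2 → slow++,fast++
(s=2,f=3) a[fast]=4≠a[slow]=2 write a[3]=4 → slow++,fast++
(s=3,f=4) a[fast]=4=a[slow] dup → fast++
(s=3,f=5) a[fast]=7≠a[slow]=4 write a[4]=7 → slow++,fast++
(s=4,f=6) a[fast]=8≠a[slow]=7 write a[5]=8 → slow++,fast++
(s=5,f=7) a[fast]=9≠a[slow]=8 write a[6]=9 → slow++,fast++
(s=6,f=8) a[fast]=9=a[slow] dup → fast++
(s=6,f=9) a[fast]=9=a[slow] dup → fast++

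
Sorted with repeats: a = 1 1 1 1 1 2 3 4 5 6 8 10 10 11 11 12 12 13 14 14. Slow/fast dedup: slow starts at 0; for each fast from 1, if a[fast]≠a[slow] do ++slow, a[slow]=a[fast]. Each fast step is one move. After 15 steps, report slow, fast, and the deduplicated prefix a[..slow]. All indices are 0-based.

slow=9, fast=16, prefix=[1, 2, 3, 4, 5, 6, 8, 10, 11, 12]

(s=0,f=1) a[fast]=1=a[slow] dup → fast++
(s=0,f=2) a[fast]=1=a[slow] dup → fast++
(s=0,f=3) a[fast]=1=a[slow] dup → fast++
(s=0,f=4) a[fast]=1=a[slow] dup → fast++
(s=0,f=5) a[fast]=2≠a[slow]=1 write a[1]=2 → slow++,fast++
(s=1,f=6) a[fast]=3≠a[slow]=2 write a[2]=3 → slow++,fast++
(s=2,f=7) a[fast]=4≠a[slow]=3 write a[3]=4 → slow++,fast++
(s=3,f=8) a[fast]=5≠a[slow]=4 write a[4]=5 → slow++,fast++
(s=4,f=9) a[fast]=6≠a[slow]=5 write a[5]=6 → slow++,fast++
(s=5,f=10) a[fast]=8≠a[slow]=6 write a[6]=8 → slow++,fast++
(s=6,f=11) a[fast]=10≠a[slow]=8 write a[7]=10 → slow++,fast++
(s=7,f=12) a[fast]=10=a[slow] dup → fast++
(s=7,f=13) a[fast]=11≠a[slow]=10 write a[8]=11 → slow++,fast++
(s=8,f=14) a[fast]=11=a[slow] dup → fast++
(s=8,f=15) a[fast]=12≠a[slow]=11 write a[9]=12 → slow++,fast++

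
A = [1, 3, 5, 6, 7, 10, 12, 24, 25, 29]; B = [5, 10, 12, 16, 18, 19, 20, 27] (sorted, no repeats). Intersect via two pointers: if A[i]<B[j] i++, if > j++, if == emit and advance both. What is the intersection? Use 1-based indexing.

intersection = [5, 10, 12]

[i=1,j=1] 1<5 → i++
[i=2,j=1] 3<5 → i++
[i=3,j=1] 5==5 emit → i++,j++
[i=4,j=2] 6<10 → i++
[i=5,j=2] 7<10 → i++
[i=6,j=2] 10==10 emit → i++,j++
[i=7,j=3] 12==12 emit → i++,j++
[i=8,j=4] 24>16 → j++
[i=8,j=5] 24>18 → j++
[i=8,j=6] 24>19 → j++
[i=8,j=7] 24>20 → j++
[i=8,j=8] 24<27 → i++
[i=9,j=8] 25<27 → i++
[i=10,j=8] 29>27 → j++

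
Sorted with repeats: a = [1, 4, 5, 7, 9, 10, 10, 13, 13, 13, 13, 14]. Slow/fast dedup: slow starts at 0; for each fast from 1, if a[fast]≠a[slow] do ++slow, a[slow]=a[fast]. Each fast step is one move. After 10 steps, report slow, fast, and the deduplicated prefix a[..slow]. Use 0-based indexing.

slow=6, fast=11, prefix=[1, 4, 5, 7, 9, 10, 13]

(s=0,f=1) a[fast]=4≠a[slow]=1 write a[1]=4 → slow++,fast++
(s=1,f=2) a[fast]=5≠a[slow]=4 write a[2]=5 → slow++,fast++
(s=2,f=3) a[fast]=7≠a[slow]=5 write a[3]=7 → slow++,fast++
(s=3,f=4) a[fast]=9≠a[slow]=7 write a[4]=9 → slow++,fast++
(s=4,f=5) a[fast]=10≠a[slow]=9 write a[5]=10 → slow++,fast++
(s=5,f=6) a[fast]=10=a[slow] dup → fast++
(s=5,f=7) a[fast]=13≠a[slow]=10 write a[6]=13 → slow++,fast++
(s=6,f=8) a[fast]=13=a[slow] dup → fast++
(s=6,f=9) a[fast]=13=a[slow] dup → fast++
(s=6,f=10) a[fast]=13=a[slow] dup → fast++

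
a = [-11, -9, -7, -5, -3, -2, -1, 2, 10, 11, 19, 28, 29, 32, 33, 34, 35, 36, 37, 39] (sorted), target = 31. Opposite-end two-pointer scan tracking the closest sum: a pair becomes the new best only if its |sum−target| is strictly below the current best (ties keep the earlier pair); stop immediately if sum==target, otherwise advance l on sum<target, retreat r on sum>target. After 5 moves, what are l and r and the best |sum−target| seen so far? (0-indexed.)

l=3, r=17, best |Δ|=1

l=0 r=19: -11+39=28 d=3 *, l++
l=1 r=19: -9+39=30 d=1 *, l++
l=2 r=19: -7+39=32 d=1, r--
l=2 r=18: -7+37=30 d=1, l++
l=3 r=18: -5+37=32 d=1, r--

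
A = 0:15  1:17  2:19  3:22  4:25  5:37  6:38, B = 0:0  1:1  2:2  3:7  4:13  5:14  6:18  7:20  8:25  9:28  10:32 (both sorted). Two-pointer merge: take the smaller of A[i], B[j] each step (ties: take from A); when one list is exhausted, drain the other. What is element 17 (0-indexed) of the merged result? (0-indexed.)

merged[17] = 38

[i=0,j=0] A[i]=15>B[j]=0 take 0 → j++
[i=0,j=1] A[i]=15>B[j]=1 take 1 → j++
[i=0,j=2] A[i]=15>B[j]=2 take 2 → j++
[i=0,j=3] A[i]=15>B[j]=7 take 7 → j++
[i=0,j=4] A[i]=15>B[j]=13 take 13 → j++
[i=0,j=5] A[i]=15>B[j]=14 take 14 → j++
[i=0,j=6] A[i]=15<=B[j]=18 take 15 → i++
[i=1,j=6] A[i]=17<=B[j]=18 take 17 → i++
[i=2,j=6] A[i]=19>B[j]=18 take 18 → j++
[i=2,j=7] A[i]=19<=B[j]=20 take 19 → i++
[i=3,j=7] A[i]=22>B[j]=20 take 20 → j++
[i=3,j=8] A[i]=22<=B[j]=25 take 22 → i++
[i=4,j=8] A[i]=25<=B[j]=25 take 25 → i++
[i=5,j=8] A[i]=37>B[j]=25 take 25 → j++
[i=5,j=9] A[i]=37>B[j]=28 take 28 → j++
[i=5,j=10] A[i]=37>B[j]=32 take 32 → j++
[i=5,j=11] B done, take A[i]=37 → i++
[i=6,j=11] B done, take A[i]=38 → i++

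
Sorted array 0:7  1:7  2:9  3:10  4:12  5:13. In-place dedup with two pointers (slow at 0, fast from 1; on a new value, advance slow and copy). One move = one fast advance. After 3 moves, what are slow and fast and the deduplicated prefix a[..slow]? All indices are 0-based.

slow=2, fast=4, prefix=[7, 9, 10]

slow=0 fast=1: a[fast]=7=a[slow] dup, fast++
slow=0 fast=2: a[fast]=9≠a[slow]=7 write a[1]=9, slow++,fast++
slow=1 fast=3: a[fast]=10≠a[slow]=9 write a[2]=10, slow++,fast++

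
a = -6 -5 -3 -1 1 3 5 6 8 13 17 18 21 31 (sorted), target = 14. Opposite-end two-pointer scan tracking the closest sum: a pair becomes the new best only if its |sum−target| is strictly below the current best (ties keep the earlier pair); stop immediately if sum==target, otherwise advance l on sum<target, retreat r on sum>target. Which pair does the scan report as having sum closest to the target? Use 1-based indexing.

[1,14] -6+31=25 d=11 * → r--
[1,13] -6+21=15 d=1 * → r--
[1,12] -6+18=12 d=2 → l++
[2,12] -5+18=13 d=1 → l++
[3,12] -3+18=15 d=1 → r--
[3,11] -3+17=14 d=0 * → stop

pair (-3, 17) with sum 14 (|Δ|=0)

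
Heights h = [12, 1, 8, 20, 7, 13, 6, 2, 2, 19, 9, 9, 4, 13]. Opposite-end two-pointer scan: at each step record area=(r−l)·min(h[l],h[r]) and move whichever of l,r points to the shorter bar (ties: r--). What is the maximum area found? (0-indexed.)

l=0 r=13: min(12,13)*13=156 best=156 *, l++
l=1 r=13: min(1,13)*12=12 best=156, l++
l=2 r=13: min(8,13)*11=88 best=156, l++
l=3 r=13: min(20,13)*10=130 best=156, r--
l=3 r=12: min(20,4)*9=36 best=156, r--
l=3 r=11: min(20,9)*8=72 best=156, r--
l=3 r=10: min(20,9)*7=63 best=156, r--
l=3 r=9: min(20,19)*6=114 best=156, r--
l=3 r=8: min(20,2)*5=10 best=156, r--
l=3 r=7: min(20,2)*4=8 best=156, r--
l=3 r=6: min(20,6)*3=18 best=156, r--
l=3 r=5: min(20,13)*2=26 best=156, r--
l=3 r=4: min(20,7)*1=7 best=156, r--

max area = 156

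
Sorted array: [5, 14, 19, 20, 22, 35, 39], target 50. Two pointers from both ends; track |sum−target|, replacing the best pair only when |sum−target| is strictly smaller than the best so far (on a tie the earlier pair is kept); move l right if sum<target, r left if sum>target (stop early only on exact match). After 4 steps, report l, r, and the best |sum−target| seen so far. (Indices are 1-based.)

[1,7] 5+39=44 d=6 * → l++
[2,7] 14+39=53 d=3 * → r--
[2,6] 14+35=49 d=1 * → l++
[3,6] 19+35=54 d=4 → r--

l=3, r=5, best |Δ|=1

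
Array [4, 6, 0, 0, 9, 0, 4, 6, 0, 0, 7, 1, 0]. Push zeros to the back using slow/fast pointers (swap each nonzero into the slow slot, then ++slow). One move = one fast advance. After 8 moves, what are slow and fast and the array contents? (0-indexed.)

slow=5, fast=8, a=[4, 6, 9, 4, 6, 0, 0, 0, 0, 0, 7, 1, 0]

slow=0 fast=0: a[fast]=4≠0 swap→a[0]=4, slow++,fast++
slow=1 fast=1: a[fast]=6≠0 swap→a[1]=6, slow++,fast++
slow=2 fast=2: a[fast]=0, fast++
slow=2 fast=3: a[fast]=0, fast++
slow=2 fast=4: a[fast]=9≠0 swap→a[2]=9, slow++,fast++
slow=3 fast=5: a[fast]=0, fast++
slow=3 fast=6: a[fast]=4≠0 swap→a[3]=4, slow++,fast++
slow=4 fast=7: a[fast]=6≠0 swap→a[4]=6, slow++,fast++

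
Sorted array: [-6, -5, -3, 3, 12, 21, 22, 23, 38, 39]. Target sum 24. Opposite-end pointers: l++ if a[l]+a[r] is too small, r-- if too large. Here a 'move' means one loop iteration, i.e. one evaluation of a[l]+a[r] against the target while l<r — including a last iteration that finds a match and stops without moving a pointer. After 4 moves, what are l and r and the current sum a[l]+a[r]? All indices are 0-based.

l=0 r=9: -6+39=33 >24, r--
l=0 r=8: -6+38=32 >24, r--
l=0 r=7: -6+23=17 <24, l++
l=1 r=7: -5+23=18 <24, l++

l=2, r=7, sum=20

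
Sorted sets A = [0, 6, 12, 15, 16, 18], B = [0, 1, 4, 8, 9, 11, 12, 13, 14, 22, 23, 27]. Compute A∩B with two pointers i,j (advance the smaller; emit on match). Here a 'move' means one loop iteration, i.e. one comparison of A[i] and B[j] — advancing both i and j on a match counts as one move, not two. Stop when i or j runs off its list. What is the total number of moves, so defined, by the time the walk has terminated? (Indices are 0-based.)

i=0 j=0: 0==0 emit, i++,j++
i=1 j=1: 6>1, j++
i=1 j=2: 6>4, j++
i=1 j=3: 6<8, i++
i=2 j=3: 12>8, j++
i=2 j=4: 12>9, j++
i=2 j=5: 12>11, j++
i=2 j=6: 12==12 emit, i++,j++
i=3 j=7: 15>13, j++
i=3 j=8: 15>14, j++
i=3 j=9: 15<22, i++
i=4 j=9: 16<22, i++
i=5 j=9: 18<22, i++

13 moves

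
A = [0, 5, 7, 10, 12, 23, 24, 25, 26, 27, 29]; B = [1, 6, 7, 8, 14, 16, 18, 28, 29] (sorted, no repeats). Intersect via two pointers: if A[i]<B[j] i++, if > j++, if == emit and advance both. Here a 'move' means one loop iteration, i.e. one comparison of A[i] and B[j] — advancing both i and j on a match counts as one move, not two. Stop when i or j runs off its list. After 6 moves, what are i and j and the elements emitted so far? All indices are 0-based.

i=0 j=0: 0<1, i++
i=1 j=0: 5>1, j++
i=1 j=1: 5<6, i++
i=2 j=1: 7>6, j++
i=2 j=2: 7==7 emit, i++,j++
i=3 j=3: 10>8, j++

i=3, j=4, emitted=[7]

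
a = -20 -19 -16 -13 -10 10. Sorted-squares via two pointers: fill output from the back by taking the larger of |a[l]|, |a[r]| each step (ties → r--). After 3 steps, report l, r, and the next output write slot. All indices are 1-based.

[1,6] |-20|>|10| out[6]=400 → l++
[2,6] |-19|>|10| out[5]=361 → l++
[3,6] |-16|>|10| out[4]=256 → l++

l=4, r=6, next write slot=3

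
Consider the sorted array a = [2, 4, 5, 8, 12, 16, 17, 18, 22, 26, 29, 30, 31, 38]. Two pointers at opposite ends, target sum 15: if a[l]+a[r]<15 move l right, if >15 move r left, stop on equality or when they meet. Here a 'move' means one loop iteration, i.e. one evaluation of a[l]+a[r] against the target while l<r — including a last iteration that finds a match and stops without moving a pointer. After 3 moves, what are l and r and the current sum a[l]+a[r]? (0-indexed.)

l=0, r=10, sum=31

l=0 r=13: 2+38=40 >15, r--
l=0 r=12: 2+31=33 >15, r--
l=0 r=11: 2+30=32 >15, r--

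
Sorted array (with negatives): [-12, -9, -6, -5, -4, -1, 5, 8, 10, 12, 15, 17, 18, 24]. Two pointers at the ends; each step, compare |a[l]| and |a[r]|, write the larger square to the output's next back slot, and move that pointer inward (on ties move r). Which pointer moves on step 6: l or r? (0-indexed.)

l=0 r=13: |-12|<=|24| out[13]=576, r--
l=0 r=12: |-12|<=|18| out[12]=324, r--
l=0 r=11: |-12|<=|17| out[11]=289, r--
l=0 r=10: |-12|<=|15| out[10]=225, r--
l=0 r=9: |-12|<=|12| out[9]=144, r--
l=0 r=8: |-12|>|10| out[8]=144, l++

l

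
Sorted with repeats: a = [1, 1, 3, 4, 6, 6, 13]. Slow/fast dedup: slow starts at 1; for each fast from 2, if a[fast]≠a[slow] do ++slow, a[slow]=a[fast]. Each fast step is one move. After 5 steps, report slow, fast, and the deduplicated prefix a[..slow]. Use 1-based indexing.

(s=1,f=2) a[fast]=1=a[slow] dup → fast++
(s=1,f=3) a[fast]=3≠a[slow]=1 write a[2]=3 → slow++,fast++
(s=2,f=4) a[fast]=4≠a[slow]=3 write a[3]=4 → slow++,fast++
(s=3,f=5) a[fast]=6≠a[slow]=4 write a[4]=6 → slow++,fast++
(s=4,f=6) a[fast]=6=a[slow] dup → fast++

slow=4, fast=7, prefix=[1, 3, 4, 6]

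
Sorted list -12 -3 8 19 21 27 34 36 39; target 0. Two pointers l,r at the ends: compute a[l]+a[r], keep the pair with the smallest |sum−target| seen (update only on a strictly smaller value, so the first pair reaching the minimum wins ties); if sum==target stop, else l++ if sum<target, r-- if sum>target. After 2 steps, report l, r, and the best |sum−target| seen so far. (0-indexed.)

l=0, r=6, best |Δ|=24

[0,8] -12+39=27 d=27 * → r--
[0,7] -12+36=24 d=24 * → r--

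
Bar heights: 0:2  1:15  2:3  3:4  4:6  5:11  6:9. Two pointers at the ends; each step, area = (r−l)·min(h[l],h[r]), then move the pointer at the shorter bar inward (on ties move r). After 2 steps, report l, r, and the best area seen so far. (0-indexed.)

l=0 r=6: min(2,9)*6=12 best=12 *, l++
l=1 r=6: min(15,9)*5=45 best=45 *, r--

l=1, r=5, best area=45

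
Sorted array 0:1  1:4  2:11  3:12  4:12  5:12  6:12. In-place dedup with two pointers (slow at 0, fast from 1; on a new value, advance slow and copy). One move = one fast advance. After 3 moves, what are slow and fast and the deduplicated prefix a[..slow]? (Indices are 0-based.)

slow=3, fast=4, prefix=[1, 4, 11, 12]

(s=0,f=1) a[fast]=4≠a[slow]=1 write a[1]=4 → slow++,fast++
(s=1,f=2) a[fast]=11≠a[slow]=4 write a[2]=11 → slow++,fast++
(s=2,f=3) a[fast]=12≠a[slow]=11 write a[3]=12 → slow++,fast++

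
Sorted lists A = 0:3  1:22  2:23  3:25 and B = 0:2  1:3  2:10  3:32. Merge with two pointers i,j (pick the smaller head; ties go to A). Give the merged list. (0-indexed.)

[2, 3, 3, 10, 22, 23, 25, 32]

[i=0,j=0] A[i]=3>B[j]=2 take 2 → j++
[i=0,j=1] A[i]=3<=B[j]=3 take 3 → i++
[i=1,j=1] A[i]=22>B[j]=3 take 3 → j++
[i=1,j=2] A[i]=22>B[j]=10 take 10 → j++
[i=1,j=3] A[i]=22<=B[j]=32 take 22 → i++
[i=2,j=3] A[i]=23<=B[j]=32 take 23 → i++
[i=3,j=3] A[i]=25<=B[j]=32 take 25 → i++
[i=4,j=3] A done, take B[j]=32 → j++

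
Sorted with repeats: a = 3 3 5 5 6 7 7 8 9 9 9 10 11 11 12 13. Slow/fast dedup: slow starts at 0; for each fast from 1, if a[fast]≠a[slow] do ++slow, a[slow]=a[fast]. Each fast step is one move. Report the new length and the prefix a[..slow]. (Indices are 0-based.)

(s=0,f=1) a[fast]=3=a[slow] dup → fast++
(s=0,f=2) a[fast]=5≠a[slow]=3 write a[1]=5 → slow++,fast++
(s=1,f=3) a[fast]=5=a[slow] dup → fast++
(s=1,f=4) a[fast]=6≠a[slow]=5 write a[2]=6 → slow++,fast++
(s=2,f=5) a[fast]=7≠a[slow]=6 write a[3]=7 → slow++,fast++
(s=3,f=6) a[fast]=7=a[slow] dup → fast++
(s=3,f=7) a[fast]=8≠a[slow]=7 write a[4]=8 → slow++,fast++
(s=4,f=8) a[fast]=9≠a[slow]=8 write a[5]=9 → slow++,fast++
(s=5,f=9) a[fast]=9=a[slow] dup → fast++
(s=5,f=10) a[fast]=9=a[slow] dup → fast++
(s=5,f=11) a[fast]=10≠a[slow]=9 write a[6]=10 → slow++,fast++
(s=6,f=12) a[fast]=11≠a[slow]=10 write a[7]=11 → slow++,fast++
(s=7,f=13) a[fast]=11=a[slow] dup → fast++
(s=7,f=14) a[fast]=12≠a[slow]=11 write a[8]=12 → slow++,fast++
(s=8,f=15) a[fast]=13≠a[slow]=12 write a[9]=13 → slow++,fast++

length 10; prefix = [3, 5, 6, 7, 8, 9, 10, 11, 12, 13]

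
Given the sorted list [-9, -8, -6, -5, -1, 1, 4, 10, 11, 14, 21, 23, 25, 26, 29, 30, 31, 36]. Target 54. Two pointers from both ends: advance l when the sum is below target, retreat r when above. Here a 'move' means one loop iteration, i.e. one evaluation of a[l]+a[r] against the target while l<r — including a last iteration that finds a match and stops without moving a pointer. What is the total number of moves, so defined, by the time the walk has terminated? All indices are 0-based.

13 moves

l=0 r=17: -9+36=27 <54, l++
l=1 r=17: -8+36=28 <54, l++
l=2 r=17: -6+36=30 <54, l++
l=3 r=17: -5+36=31 <54, l++
l=4 r=17: -1+36=35 <54, l++
l=5 r=17: 1+36=37 <54, l++
l=6 r=17: 4+36=40 <54, l++
l=7 r=17: 10+36=46 <54, l++
l=8 r=17: 11+36=47 <54, l++
l=9 r=17: 14+36=50 <54, l++
l=10 r=17: 21+36=57 >54, r--
l=10 r=16: 21+31=52 <54, l++
l=11 r=16: 23+31=54, found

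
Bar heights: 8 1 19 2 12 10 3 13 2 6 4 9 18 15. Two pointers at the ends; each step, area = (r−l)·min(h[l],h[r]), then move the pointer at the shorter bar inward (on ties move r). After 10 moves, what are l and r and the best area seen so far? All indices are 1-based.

l=1 r=14: min(8,15)*13=104 best=104 *, l++
l=2 r=14: min(1,15)*12=12 best=104, l++
l=3 r=14: min(19,15)*11=165 best=165 *, r--
l=3 r=13: min(19,18)*10=180 best=180 *, r--
l=3 r=12: min(19,9)*9=81 best=180, r--
l=3 r=11: min(19,4)*8=32 best=180, r--
l=3 r=10: min(19,6)*7=42 best=180, r--
l=3 r=9: min(19,2)*6=12 best=180, r--
l=3 r=8: min(19,13)*5=65 best=180, r--
l=3 r=7: min(19,3)*4=12 best=180, r--

l=3, r=6, best area=180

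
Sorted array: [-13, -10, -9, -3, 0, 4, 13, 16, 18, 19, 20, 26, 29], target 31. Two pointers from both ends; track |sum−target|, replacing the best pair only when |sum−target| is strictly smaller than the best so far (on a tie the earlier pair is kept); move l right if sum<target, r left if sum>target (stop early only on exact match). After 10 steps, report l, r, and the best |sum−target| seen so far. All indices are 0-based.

l=0 r=12: -13+29=16 d=15 *, l++
l=1 r=12: -10+29=19 d=12 *, l++
l=2 r=12: -9+29=20 d=11 *, l++
l=3 r=12: -3+29=26 d=5 *, l++
l=4 r=12: 0+29=29 d=2 *, l++
l=5 r=12: 4+29=33 d=2, r--
l=5 r=11: 4+26=30 d=1 *, l++
l=6 r=11: 13+26=39 d=8, r--
l=6 r=10: 13+20=33 d=2, r--
l=6 r=9: 13+19=32 d=1, r--

l=6, r=8, best |Δ|=1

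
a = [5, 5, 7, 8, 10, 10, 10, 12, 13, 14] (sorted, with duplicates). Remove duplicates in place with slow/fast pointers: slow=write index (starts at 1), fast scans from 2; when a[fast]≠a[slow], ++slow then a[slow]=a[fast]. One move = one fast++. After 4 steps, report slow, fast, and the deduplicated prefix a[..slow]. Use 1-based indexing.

slow=1 fast=2: a[fast]=5=a[slow] dup, fast++
slow=1 fast=3: a[fast]=7≠a[slow]=5 write a[2]=7, slow++,fast++
slow=2 fast=4: a[fast]=8≠a[slow]=7 write a[3]=8, slow++,fast++
slow=3 fast=5: a[fast]=10≠a[slow]=8 write a[4]=10, slow++,fast++

slow=4, fast=6, prefix=[5, 7, 8, 10]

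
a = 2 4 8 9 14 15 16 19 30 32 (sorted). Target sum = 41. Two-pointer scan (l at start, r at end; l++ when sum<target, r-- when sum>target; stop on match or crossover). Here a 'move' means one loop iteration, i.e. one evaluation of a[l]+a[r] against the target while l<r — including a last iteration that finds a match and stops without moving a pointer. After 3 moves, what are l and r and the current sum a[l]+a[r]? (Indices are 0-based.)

l=3, r=9, sum=41

l=0 r=9: 2+32=34 <41, l++
l=1 r=9: 4+32=36 <41, l++
l=2 r=9: 8+32=40 <41, l++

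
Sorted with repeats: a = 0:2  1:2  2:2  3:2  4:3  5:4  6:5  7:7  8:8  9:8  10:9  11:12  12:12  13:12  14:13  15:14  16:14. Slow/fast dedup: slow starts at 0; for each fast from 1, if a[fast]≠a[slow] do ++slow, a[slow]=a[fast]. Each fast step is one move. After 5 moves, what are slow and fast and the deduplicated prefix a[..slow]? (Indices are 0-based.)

(s=0,f=1) a[fast]=2=a[slow] dup → fast++
(s=0,f=2) a[fast]=2=a[slow] dup → fast++
(s=0,f=3) a[fast]=2=a[slow] dup → fast++
(s=0,f=4) a[fast]=3≠a[slow]=2 write a[1]=3 → slow++,fast++
(s=1,f=5) a[fast]=4≠a[slow]=3 write a[2]=4 → slow++,fast++

slow=2, fast=6, prefix=[2, 3, 4]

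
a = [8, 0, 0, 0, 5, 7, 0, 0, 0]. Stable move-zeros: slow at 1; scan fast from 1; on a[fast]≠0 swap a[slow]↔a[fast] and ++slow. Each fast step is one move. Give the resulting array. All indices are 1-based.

[8, 5, 7, 0, 0, 0, 0, 0, 0]

slow=1 fast=1: a[fast]=8≠0 swap→a[1]=8, slow++,fast++
slow=2 fast=2: a[fast]=0, fast++
slow=2 fast=3: a[fast]=0, fast++
slow=2 fast=4: a[fast]=0, fast++
slow=2 fast=5: a[fast]=5≠0 swap→a[2]=5, slow++,fast++
slow=3 fast=6: a[fast]=7≠0 swap→a[3]=7, slow++,fast++
slow=4 fast=7: a[fast]=0, fast++
slow=4 fast=8: a[fast]=0, fast++
slow=4 fast=9: a[fast]=0, fast++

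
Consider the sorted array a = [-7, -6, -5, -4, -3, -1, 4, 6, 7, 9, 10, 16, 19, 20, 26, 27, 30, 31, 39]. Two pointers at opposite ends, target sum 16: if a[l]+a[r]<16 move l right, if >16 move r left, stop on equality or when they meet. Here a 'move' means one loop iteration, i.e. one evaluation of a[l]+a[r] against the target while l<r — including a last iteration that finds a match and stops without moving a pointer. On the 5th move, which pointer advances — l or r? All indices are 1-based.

r

[1,19] -7+39=32 >16 → r--
[1,18] -7+31=24 >16 → r--
[1,17] -7+30=23 >16 → r--
[1,16] -7+27=20 >16 → r--
[1,15] -7+26=19 >16 → r--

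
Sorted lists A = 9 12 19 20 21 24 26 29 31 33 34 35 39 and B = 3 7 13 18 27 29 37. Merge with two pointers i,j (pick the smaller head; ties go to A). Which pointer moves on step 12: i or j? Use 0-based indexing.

j

i=0 j=0: A[i]=9>B[j]=3 take 3, j++
i=0 j=1: A[i]=9>B[j]=7 take 7, j++
i=0 j=2: A[i]=9<=B[j]=13 take 9, i++
i=1 j=2: A[i]=12<=B[j]=13 take 12, i++
i=2 j=2: A[i]=19>B[j]=13 take 13, j++
i=2 j=3: A[i]=19>B[j]=18 take 18, j++
i=2 j=4: A[i]=19<=B[j]=27 take 19, i++
i=3 j=4: A[i]=20<=B[j]=27 take 20, i++
i=4 j=4: A[i]=21<=B[j]=27 take 21, i++
i=5 j=4: A[i]=24<=B[j]=27 take 24, i++
i=6 j=4: A[i]=26<=B[j]=27 take 26, i++
i=7 j=4: A[i]=29>B[j]=27 take 27, j++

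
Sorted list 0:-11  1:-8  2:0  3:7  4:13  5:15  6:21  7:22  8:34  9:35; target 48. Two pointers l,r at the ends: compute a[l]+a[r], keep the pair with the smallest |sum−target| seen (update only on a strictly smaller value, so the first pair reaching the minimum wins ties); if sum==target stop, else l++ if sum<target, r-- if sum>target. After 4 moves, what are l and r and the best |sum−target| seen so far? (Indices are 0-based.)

l=4, r=9, best |Δ|=6

l=0 r=9: -11+35=24 d=24 *, l++
l=1 r=9: -8+35=27 d=21 *, l++
l=2 r=9: 0+35=35 d=13 *, l++
l=3 r=9: 7+35=42 d=6 *, l++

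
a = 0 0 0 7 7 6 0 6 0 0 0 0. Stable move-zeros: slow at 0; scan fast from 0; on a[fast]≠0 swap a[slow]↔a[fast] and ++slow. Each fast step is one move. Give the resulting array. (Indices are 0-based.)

(s=0,f=0) a[fast]=0 → fast++
(s=0,f=1) a[fast]=0 → fast++
(s=0,f=2) a[fast]=0 → fast++
(s=0,f=3) a[fast]=7≠0 swap→a[0]=7 → slow++,fast++
(s=1,f=4) a[fast]=7≠0 swap→a[1]=7 → slow++,fast++
(s=2,f=5) a[fast]=6≠0 swap→a[2]=6 → slow++,fast++
(s=3,f=6) a[fast]=0 → fast++
(s=3,f=7) a[fast]=6≠0 swap→a[3]=6 → slow++,fast++
(s=4,f=8) a[fast]=0 → fast++
(s=4,f=9) a[fast]=0 → fast++
(s=4,f=10) a[fast]=0 → fast++
(s=4,f=11) a[fast]=0 → fast++

[7, 7, 6, 6, 0, 0, 0, 0, 0, 0, 0, 0]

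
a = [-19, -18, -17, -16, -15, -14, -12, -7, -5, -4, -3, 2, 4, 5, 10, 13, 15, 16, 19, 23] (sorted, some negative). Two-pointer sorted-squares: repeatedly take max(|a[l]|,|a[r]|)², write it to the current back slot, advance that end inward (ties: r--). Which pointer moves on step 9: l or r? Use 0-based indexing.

[0,19] |-19|<=|23| out[19]=529 → r--
[0,18] |-19|<=|19| out[18]=361 → r--
[0,17] |-19|>|16| out[17]=361 → l++
[1,17] |-18|>|16| out[16]=324 → l++
[2,17] |-17|>|16| out[15]=289 → l++
[3,17] |-16|<=|16| out[14]=256 → r--
[3,16] |-16|>|15| out[13]=256 → l++
[4,16] |-15|<=|15| out[12]=225 → r--
[4,15] |-15|>|13| out[11]=225 → l++

l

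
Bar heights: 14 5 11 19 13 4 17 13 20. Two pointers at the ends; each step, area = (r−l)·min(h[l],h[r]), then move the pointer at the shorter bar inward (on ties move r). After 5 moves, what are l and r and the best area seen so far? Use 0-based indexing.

[0,8] min(14,20)*8=112 best=112 * → l++
[1,8] min(5,20)*7=35 best=112 → l++
[2,8] min(11,20)*6=66 best=112 → l++
[3,8] min(19,20)*5=95 best=112 → l++
[4,8] min(13,20)*4=52 best=112 → l++

l=5, r=8, best area=112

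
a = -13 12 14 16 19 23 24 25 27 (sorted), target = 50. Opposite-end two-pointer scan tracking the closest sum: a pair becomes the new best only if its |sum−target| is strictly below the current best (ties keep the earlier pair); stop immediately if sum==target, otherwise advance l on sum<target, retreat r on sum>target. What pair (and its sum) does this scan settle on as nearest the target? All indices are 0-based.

pair (23, 27) with sum 50 (|Δ|=0)

[0,8] -13+27=14 d=36 * → l++
[1,8] 12+27=39 d=11 * → l++
[2,8] 14+27=41 d=9 * → l++
[3,8] 16+27=43 d=7 * → l++
[4,8] 19+27=46 d=4 * → l++
[5,8] 23+27=50 d=0 * → stop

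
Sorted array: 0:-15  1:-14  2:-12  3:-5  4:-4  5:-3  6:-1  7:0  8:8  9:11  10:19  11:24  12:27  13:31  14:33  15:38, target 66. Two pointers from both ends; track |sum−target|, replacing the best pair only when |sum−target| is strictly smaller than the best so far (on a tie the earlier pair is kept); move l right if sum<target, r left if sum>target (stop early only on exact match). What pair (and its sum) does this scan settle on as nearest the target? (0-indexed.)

[0,15] -15+38=23 d=43 * → l++
[1,15] -14+38=24 d=42 * → l++
[2,15] -12+38=26 d=40 * → l++
[3,15] -5+38=33 d=33 * → l++
[4,15] -4+38=34 d=32 * → l++
[5,15] -3+38=35 d=31 * → l++
[6,15] -1+38=37 d=29 * → l++
[7,15] 0+38=38 d=28 * → l++
[8,15] 8+38=46 d=20 * → l++
[9,15] 11+38=49 d=17 * → l++
[10,15] 19+38=57 d=9 * → l++
[11,15] 24+38=62 d=4 * → l++
[12,15] 27+38=65 d=1 * → l++
[13,15] 31+38=69 d=3 → r--
[13,14] 31+33=64 d=2 → l++

pair (27, 38) with sum 65 (|Δ|=1)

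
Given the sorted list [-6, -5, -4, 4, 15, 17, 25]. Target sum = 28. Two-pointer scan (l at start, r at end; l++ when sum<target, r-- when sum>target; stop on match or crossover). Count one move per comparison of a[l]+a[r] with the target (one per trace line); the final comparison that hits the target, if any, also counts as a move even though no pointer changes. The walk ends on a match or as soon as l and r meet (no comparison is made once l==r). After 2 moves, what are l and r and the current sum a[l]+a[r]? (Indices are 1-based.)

l=1 r=7: -6+25=19 <28, l++
l=2 r=7: -5+25=20 <28, l++

l=3, r=7, sum=21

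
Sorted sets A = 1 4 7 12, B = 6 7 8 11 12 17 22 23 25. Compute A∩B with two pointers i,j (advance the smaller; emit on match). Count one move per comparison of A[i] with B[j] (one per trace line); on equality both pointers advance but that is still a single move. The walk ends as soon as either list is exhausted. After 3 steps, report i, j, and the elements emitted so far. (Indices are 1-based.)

i=3, j=2, emitted=[]

[i=1,j=1] 1<6 → i++
[i=2,j=1] 4<6 → i++
[i=3,j=1] 7>6 → j++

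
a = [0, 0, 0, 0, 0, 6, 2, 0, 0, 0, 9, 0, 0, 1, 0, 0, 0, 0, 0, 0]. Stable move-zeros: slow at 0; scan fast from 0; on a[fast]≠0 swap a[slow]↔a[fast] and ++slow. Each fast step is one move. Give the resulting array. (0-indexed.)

(s=0,f=0) a[fast]=0 → fast++
(s=0,f=1) a[fast]=0 → fast++
(s=0,f=2) a[fast]=0 → fast++
(s=0,f=3) a[fast]=0 → fast++
(s=0,f=4) a[fast]=0 → fast++
(s=0,f=5) a[fast]=6≠0 swap→a[0]=6 → slow++,fast++
(s=1,f=6) a[fast]=2≠0 swap→a[1]=2 → slow++,fast++
(s=2,f=7) a[fast]=0 → fast++
(s=2,f=8) a[fast]=0 → fast++
(s=2,f=9) a[fast]=0 → fast++
(s=2,f=10) a[fast]=9≠0 swap→a[2]=9 → slow++,fast++
(s=3,f=11) a[fast]=0 → fast++
(s=3,f=12) a[fast]=0 → fast++
(s=3,f=13) a[fast]=1≠0 swap→a[3]=1 → slow++,fast++
(s=4,f=14) a[fast]=0 → fast++
(s=4,f=15) a[fast]=0 → fast++
(s=4,f=16) a[fast]=0 → fast++
(s=4,f=17) a[fast]=0 → fast++
(s=4,f=18) a[fast]=0 → fast++
(s=4,f=19) a[fast]=0 → fast++

[6, 2, 9, 1, 0, 0, 0, 0, 0, 0, 0, 0, 0, 0, 0, 0, 0, 0, 0, 0]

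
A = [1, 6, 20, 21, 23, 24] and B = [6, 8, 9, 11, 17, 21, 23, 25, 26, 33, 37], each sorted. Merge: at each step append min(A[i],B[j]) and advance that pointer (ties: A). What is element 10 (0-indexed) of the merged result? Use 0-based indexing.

i=0 j=0: A[i]=1<=B[j]=6 take 1, i++
i=1 j=0: A[i]=6<=B[j]=6 take 6, i++
i=2 j=0: A[i]=20>B[j]=6 take 6, j++
i=2 j=1: A[i]=20>B[j]=8 take 8, j++
i=2 j=2: A[i]=20>B[j]=9 take 9, j++
i=2 j=3: A[i]=20>B[j]=11 take 11, j++
i=2 j=4: A[i]=20>B[j]=17 take 17, j++
i=2 j=5: A[i]=20<=B[j]=21 take 20, i++
i=3 j=5: A[i]=21<=B[j]=21 take 21, i++
i=4 j=5: A[i]=23>B[j]=21 take 21, j++
i=4 j=6: A[i]=23<=B[j]=23 take 23, i++
i=5 j=6: A[i]=24>B[j]=23 take 23, j++
i=5 j=7: A[i]=24<=B[j]=25 take 24, i++
i=6 j=7: A done, take B[j]=25, j++
i=6 j=8: A done, take B[j]=26, j++
i=6 j=9: A done, take B[j]=33, j++
i=6 j=10: A done, take B[j]=37, j++

merged[10] = 23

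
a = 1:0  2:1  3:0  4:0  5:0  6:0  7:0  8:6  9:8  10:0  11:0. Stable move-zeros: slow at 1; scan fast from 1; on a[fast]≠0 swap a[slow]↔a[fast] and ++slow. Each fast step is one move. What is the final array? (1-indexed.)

[1, 6, 8, 0, 0, 0, 0, 0, 0, 0, 0]

(s=1,f=1) a[fast]=0 → fast++
(s=1,f=2) a[fast]=1≠0 swap→a[1]=1 → slow++,fast++
(s=2,f=3) a[fast]=0 → fast++
(s=2,f=4) a[fast]=0 → fast++
(s=2,f=5) a[fast]=0 → fast++
(s=2,f=6) a[fast]=0 → fast++
(s=2,f=7) a[fast]=0 → fast++
(s=2,f=8) a[fast]=6≠0 swap→a[2]=6 → slow++,fast++
(s=3,f=9) a[fast]=8≠0 swap→a[3]=8 → slow++,fast++
(s=4,f=10) a[fast]=0 → fast++
(s=4,f=11) a[fast]=0 → fast++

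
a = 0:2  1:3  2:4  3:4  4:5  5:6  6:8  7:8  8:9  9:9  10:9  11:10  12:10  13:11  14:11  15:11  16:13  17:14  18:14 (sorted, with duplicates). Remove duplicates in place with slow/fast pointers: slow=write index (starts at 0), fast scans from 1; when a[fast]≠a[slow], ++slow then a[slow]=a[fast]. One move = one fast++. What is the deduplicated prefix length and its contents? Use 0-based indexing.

(s=0,f=1) a[fast]=3≠a[slow]=2 write a[1]=3 → slow++,fast++
(s=1,f=2) a[fast]=4≠a[slow]=3 write a[2]=4 → slow++,fast++
(s=2,f=3) a[fast]=4=a[slow] dup → fast++
(s=2,f=4) a[fast]=5≠a[slow]=4 write a[3]=5 → slow++,fast++
(s=3,f=5) a[fast]=6≠a[slow]=5 write a[4]=6 → slow++,fast++
(s=4,f=6) a[fast]=8≠a[slow]=6 write a[5]=8 → slow++,fast++
(s=5,f=7) a[fast]=8=a[slow] dup → fast++
(s=5,f=8) a[fast]=9≠a[slow]=8 write a[6]=9 → slow++,fast++
(s=6,f=9) a[fast]=9=a[slow] dup → fast++
(s=6,f=10) a[fast]=9=a[slow] dup → fast++
(s=6,f=11) a[fast]=10≠a[slow]=9 write a[7]=10 → slow++,fast++
(s=7,f=12) a[fast]=10=a[slow] dup → fast++
(s=7,f=13) a[fast]=11≠a[slow]=10 write a[8]=11 → slow++,fast++
(s=8,f=14) a[fast]=11=a[slow] dup → fast++
(s=8,f=15) a[fast]=11=a[slow] dup → fast++
(s=8,f=16) a[fast]=13≠a[slow]=11 write a[9]=13 → slow++,fast++
(s=9,f=17) a[fast]=14≠a[slow]=13 write a[10]=14 → slow++,fast++
(s=10,f=18) a[fast]=14=a[slow] dup → fast++

length 11; prefix = [2, 3, 4, 5, 6, 8, 9, 10, 11, 13, 14]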